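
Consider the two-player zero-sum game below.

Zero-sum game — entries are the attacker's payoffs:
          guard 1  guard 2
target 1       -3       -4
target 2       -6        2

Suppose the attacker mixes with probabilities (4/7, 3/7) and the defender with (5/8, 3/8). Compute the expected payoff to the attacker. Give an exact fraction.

-45/14

Against (5/8, 3/8), each row's expected payoff is target 1: -27/8; target 2: -3.
Taking the (4/7, 3/7)-weighted average: (4/7)·(-27/8) + (3/7)·(-3) = -45/14.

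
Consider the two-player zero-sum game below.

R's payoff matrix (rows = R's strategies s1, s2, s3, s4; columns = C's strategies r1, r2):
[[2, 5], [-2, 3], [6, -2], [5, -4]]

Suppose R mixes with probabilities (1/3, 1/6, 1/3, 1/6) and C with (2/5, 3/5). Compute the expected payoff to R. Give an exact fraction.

53/30

Against (2/5, 3/5), each row's expected payoff is s1: 19/5; s2: 1; s3: 6/5; s4: -2/5.
Taking the (1/3, 1/6, 1/3, 1/6)-weighted average: (1/3)·(19/5) + (1/6)·(1) + (1/3)·(6/5) + (1/6)·(-2/5) = 53/30.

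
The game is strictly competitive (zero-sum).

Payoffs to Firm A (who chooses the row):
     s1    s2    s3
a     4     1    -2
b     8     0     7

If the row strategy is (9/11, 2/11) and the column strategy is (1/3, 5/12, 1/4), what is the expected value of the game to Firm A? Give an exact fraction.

241/132

Against (1/3, 5/12, 1/4), each row's expected payoff is a: 5/4; b: 53/12.
Taking the (9/11, 2/11)-weighted average: (9/11)·(5/4) + (2/11)·(53/12) = 241/132.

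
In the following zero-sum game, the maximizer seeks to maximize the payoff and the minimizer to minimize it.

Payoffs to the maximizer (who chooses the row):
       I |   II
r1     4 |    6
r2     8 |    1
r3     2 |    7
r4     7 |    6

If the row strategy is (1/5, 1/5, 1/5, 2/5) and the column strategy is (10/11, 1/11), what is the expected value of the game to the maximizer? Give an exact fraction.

306/55

Against (10/11, 1/11), each row's expected payoff is r1: 46/11; r2: 81/11; r3: 27/11; r4: 76/11.
Taking the (1/5, 1/5, 1/5, 2/5)-weighted average: (1/5)·(46/11) + (1/5)·(81/11) + (1/5)·(27/11) + (2/5)·(76/11) = 306/55.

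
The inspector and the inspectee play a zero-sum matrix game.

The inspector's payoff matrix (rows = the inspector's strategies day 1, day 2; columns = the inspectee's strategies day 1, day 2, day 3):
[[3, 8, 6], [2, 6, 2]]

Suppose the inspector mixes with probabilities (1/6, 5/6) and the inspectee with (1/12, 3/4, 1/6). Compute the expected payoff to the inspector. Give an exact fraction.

43/8

Against (1/12, 3/4, 1/6), each row's expected payoff is day 1: 29/4; day 2: 5.
Taking the (1/6, 5/6)-weighted average: (1/6)·(29/4) + (5/6)·(5) = 43/8.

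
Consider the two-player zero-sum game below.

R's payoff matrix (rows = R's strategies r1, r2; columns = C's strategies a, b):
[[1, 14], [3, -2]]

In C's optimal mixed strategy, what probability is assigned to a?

Row minima are 1 and -2, so R's maximin is 1; column maxima are 3 and 14, so C's minimax is 3. These differ, so the equilibrium is in mixed strategies.
Let C play a with probability q. R is indifferent when q + 14(1−q) = 3q − 2(1−q), giving q = 8/9.

8/9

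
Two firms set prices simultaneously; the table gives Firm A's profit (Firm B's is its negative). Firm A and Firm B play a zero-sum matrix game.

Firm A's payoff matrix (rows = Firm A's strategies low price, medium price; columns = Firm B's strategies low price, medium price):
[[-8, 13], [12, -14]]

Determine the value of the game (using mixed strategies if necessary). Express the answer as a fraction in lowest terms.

Row minima are -8 and -14, so Firm A's maximin is -8; column maxima are 12 and 13, so Firm B's minimax is 12. These differ, so the equilibrium is in mixed strategies.
Let Firm A play low price with probability p. Firm B is indifferent when −8p + 12(1−p) = 13p − 14(1−p), giving p = 26/47.
Let Firm B play low price with probability q. Firm A is indifferent when −8q + 13(1−q) = 12q − 14(1−q), giving q = 27/47.
The value is -8·(27/47) + (13)·(20/47) = 44/47.

44/47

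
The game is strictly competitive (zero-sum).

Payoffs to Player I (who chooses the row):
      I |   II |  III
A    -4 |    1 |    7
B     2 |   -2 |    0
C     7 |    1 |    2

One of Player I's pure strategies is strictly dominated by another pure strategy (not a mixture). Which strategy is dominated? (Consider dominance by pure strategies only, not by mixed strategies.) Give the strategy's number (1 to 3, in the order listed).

2

Compare B with C: 7 > 2, 1 > -2, 2 > 0.
So C strictly dominates B for Player I; B is strictly dominated.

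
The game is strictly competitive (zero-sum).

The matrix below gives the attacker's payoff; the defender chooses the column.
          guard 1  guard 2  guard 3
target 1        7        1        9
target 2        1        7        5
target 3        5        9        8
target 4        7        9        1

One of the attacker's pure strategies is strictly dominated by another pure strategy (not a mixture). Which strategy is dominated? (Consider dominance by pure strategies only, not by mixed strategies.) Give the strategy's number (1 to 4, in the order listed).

Compare target 2 with target 3: 5 > 1, 9 > 7, 8 > 5.
So target 3 strictly dominates target 2 for the attacker; target 2 is strictly dominated.

2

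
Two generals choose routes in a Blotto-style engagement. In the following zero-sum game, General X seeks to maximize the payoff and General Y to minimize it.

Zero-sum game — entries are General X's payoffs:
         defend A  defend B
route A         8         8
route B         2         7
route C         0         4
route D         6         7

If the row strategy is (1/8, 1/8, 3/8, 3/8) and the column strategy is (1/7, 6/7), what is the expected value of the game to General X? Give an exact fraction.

79/14

Against (1/7, 6/7), each row's expected payoff is route A: 8; route B: 44/7; route C: 24/7; route D: 48/7.
Taking the (1/8, 1/8, 3/8, 3/8)-weighted average: (1/8)·(8) + (1/8)·(44/7) + (3/8)·(24/7) + (3/8)·(48/7) = 79/14.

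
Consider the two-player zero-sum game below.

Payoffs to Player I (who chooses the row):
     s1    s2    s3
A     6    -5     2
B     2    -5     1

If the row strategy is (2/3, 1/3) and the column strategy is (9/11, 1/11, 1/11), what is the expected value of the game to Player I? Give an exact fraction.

Against (9/11, 1/11, 1/11), each row's expected payoff is A: 51/11; B: 14/11.
Taking the (2/3, 1/3)-weighted average: (2/3)·(51/11) + (1/3)·(14/11) = 116/33.

116/33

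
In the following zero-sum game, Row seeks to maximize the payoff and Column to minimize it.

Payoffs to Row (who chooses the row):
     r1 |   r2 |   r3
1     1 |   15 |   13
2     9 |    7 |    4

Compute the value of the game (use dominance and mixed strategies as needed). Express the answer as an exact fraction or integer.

113/17

Column r2 is strictly dominated by r3 for Column (it gives Row more in every row).
The remaining 2×2 game on (1, 2) × (r1, r3) has no saddle point. Let Row play 1 with probability p; indifference gives p + 9(1−p) = 13p + 4(1−p), so p = 5/17.
Similarly Column's optimal q on r1 is 9/17, and the value is 1·(9/17) + (13)·(8/17) = 113/17.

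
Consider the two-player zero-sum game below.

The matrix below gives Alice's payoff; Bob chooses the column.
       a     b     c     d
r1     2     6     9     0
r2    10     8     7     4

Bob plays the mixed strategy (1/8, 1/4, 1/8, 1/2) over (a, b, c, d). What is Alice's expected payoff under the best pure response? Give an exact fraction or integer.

r1: (2)·(1/8) + (6)·(1/4) + (9)·(1/8) + (0)·(1/2) = 23/8.
r2: (10)·(1/8) + (8)·(1/4) + (7)·(1/8) + (4)·(1/2) = 49/8.
The best pure response is r2 with expected payoff 49/8.

49/8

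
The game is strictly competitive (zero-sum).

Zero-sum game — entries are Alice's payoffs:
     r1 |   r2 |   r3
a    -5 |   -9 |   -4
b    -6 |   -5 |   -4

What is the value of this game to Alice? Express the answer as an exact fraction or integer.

-29/5

Column r3 is strictly dominated by r2 for Bob (it gives Alice more in every row).
The remaining 2×2 game on (a, b) × (r1, r2) has no saddle point. Let Alice play a with probability p; indifference gives −5p − 6(1−p) = −9p − 5(1−p), so p = 1/5.
Similarly Bob's optimal q on r1 is 4/5, and the value is -5·(4/5) + (-9)·(1/5) = -29/5.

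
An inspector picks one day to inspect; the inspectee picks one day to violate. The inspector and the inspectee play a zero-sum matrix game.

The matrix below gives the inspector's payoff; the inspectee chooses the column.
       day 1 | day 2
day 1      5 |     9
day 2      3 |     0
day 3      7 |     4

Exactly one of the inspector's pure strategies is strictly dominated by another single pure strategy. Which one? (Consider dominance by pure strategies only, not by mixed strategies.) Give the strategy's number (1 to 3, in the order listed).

Compare day 2 with day 1: 5 > 3, 9 > 0.
So day 1 strictly dominates day 2 for the inspector; day 2 is strictly dominated.

2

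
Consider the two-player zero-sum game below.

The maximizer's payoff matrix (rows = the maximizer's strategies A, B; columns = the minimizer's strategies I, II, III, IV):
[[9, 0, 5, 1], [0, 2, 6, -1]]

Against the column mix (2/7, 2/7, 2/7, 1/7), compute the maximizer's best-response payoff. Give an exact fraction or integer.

29/7

A: (9)·(2/7) + (0)·(2/7) + (5)·(2/7) + (1)·(1/7) = 29/7.
B: (0)·(2/7) + (2)·(2/7) + (6)·(2/7) + (-1)·(1/7) = 15/7.
The best pure response is A with expected payoff 29/7.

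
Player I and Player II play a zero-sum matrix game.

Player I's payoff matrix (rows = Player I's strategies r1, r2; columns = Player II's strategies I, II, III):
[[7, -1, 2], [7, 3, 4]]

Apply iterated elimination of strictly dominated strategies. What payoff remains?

Column III is strictly dominated by II for Player II (-1<2, 3<4); eliminate III.
Column I is strictly dominated by II for Player II (-1<7, 3<7); eliminate I.
Row r1 is strictly dominated by row r2 (3>-1); eliminate r1.
Only (r2, II) remains, with payoff 3.

3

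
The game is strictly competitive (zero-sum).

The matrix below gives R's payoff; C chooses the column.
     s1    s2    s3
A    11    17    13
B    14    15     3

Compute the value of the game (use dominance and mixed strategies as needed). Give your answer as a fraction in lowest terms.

Column s2 is strictly dominated by s1 for C (it gives R more in every row).
The remaining 2×2 game on (A, B) × (s1, s3) has no saddle point. Let R play A with probability p; indifference gives 11p + 14(1−p) = 13p + 3(1−p), so p = 11/13.
Similarly C's optimal q on s1 is 10/13, and the value is 11·(10/13) + (13)·(3/13) = 149/13.

149/13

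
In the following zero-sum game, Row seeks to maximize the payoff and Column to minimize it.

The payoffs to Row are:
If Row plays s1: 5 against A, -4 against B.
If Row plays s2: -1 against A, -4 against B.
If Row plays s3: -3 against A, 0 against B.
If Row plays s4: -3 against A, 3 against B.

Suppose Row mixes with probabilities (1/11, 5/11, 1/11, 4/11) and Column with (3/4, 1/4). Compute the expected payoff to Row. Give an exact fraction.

-57/44

Against (3/4, 1/4), each row's expected payoff is s1: 11/4; s2: -7/4; s3: -9/4; s4: -3/2.
Taking the (1/11, 5/11, 1/11, 4/11)-weighted average: (1/11)·(11/4) + (5/11)·(-7/4) + (1/11)·(-9/4) + (4/11)·(-3/2) = -57/44.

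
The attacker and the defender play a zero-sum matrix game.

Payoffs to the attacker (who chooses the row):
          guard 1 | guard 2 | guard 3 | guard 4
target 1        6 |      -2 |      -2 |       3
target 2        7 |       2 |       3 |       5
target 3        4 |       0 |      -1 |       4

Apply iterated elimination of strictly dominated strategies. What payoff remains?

Row target 1 is strictly dominated by row target 2 (7>6, 2>-2, 3>-2, 5>3); eliminate target 1.
Row target 3 is strictly dominated by row target 2 (7>4, 2>0, 3>-1, 5>4); eliminate target 3.
Column guard 4 is strictly dominated by guard 2 for the defender (2<5); eliminate guard 4.
Column guard 3 is strictly dominated by guard 2 for the defender (2<3); eliminate guard 3.
Column guard 1 is strictly dominated by guard 2 for the defender (2<7); eliminate guard 1.
Only (target 2, guard 2) remains, with payoff 2.

2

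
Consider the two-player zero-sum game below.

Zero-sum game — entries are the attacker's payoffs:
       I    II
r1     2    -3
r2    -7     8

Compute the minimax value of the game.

-1/4

Row minima are -3 and -7, so the attacker's maximin is -3; column maxima are 2 and 8, so the defender's minimax is 2. These differ, so the equilibrium is in mixed strategies.
Let the attacker play r1 with probability p. The defender is indifferent when 2p − 7(1−p) = −3p + 8(1−p), giving p = 3/4.
Let the defender play I with probability q. The attacker is indifferent when 2q − 3(1−q) = −7q + 8(1−q), giving q = 11/20.
The value is 2·(11/20) + (-3)·(9/20) = -1/4.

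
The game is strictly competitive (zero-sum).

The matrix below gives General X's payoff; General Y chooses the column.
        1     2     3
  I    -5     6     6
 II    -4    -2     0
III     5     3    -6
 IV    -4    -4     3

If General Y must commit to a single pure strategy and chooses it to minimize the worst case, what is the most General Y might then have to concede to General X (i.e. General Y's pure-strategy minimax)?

The worst case (largest entry) in each column is 1: 5, 2: 6, 3: 6.
The best (smallest) of these is 5.

5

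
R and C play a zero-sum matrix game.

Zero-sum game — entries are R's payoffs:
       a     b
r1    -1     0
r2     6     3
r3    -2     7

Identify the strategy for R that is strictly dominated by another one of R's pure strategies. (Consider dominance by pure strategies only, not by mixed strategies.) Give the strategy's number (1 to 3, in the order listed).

Compare r1 with r2: 6 > -1, 3 > 0.
So r2 strictly dominates r1 for R; r1 is strictly dominated.

1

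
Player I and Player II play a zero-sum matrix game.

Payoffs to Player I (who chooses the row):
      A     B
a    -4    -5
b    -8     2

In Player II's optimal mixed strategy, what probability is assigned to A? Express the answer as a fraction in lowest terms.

Row minima are -5 and -8, so Player I's maximin is -5; column maxima are -4 and 2, so Player II's minimax is -4. These differ, so the equilibrium is in mixed strategies.
Let Player II play A with probability q. Player I is indifferent when −4q − 5(1−q) = −8q + 2(1−q), giving q = 7/11.

7/11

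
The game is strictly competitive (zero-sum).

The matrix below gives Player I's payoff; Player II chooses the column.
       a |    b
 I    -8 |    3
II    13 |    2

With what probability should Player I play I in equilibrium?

Row minima are -8 and 2, so Player I's maximin is 2; column maxima are 13 and 3, so Player II's minimax is 3. These differ, so the equilibrium is in mixed strategies.
Let Player I play I with probability p. Player II is indifferent when −8p + 13(1−p) = 3p + 2(1−p), giving p = 1/2.

1/2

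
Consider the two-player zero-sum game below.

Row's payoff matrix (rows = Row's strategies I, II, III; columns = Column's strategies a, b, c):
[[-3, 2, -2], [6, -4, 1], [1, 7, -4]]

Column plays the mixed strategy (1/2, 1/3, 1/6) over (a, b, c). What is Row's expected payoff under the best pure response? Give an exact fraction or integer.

I: (-3)·(1/2) + (2)·(1/3) + (-2)·(1/6) = -7/6.
II: (6)·(1/2) + (-4)·(1/3) + (1)·(1/6) = 11/6.
III: (1)·(1/2) + (7)·(1/3) + (-4)·(1/6) = 13/6.
The best pure response is III with expected payoff 13/6.

13/6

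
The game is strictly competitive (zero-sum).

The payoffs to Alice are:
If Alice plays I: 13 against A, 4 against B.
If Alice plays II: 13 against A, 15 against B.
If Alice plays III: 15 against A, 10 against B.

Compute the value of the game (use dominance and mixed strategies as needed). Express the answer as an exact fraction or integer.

95/7

Row I is strictly dominated by row III, so Alice never plays it.
The remaining 2×2 game on (II, III) × (A, B) has no saddle point. Let Alice play II with probability p; indifference gives 13p + 15(1−p) = 15p + 10(1−p), so p = 5/7.
Similarly Bob's optimal q on A is 5/7, and the value is 13·(5/7) + (15)·(2/7) = 95/7.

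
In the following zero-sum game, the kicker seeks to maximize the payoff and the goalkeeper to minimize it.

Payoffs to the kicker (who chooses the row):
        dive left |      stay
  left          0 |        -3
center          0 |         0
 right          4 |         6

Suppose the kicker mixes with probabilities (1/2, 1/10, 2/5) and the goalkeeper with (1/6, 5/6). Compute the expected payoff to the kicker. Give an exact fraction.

Against (1/6, 5/6), each row's expected payoff is left: -5/2; center: 0; right: 17/3.
Taking the (1/2, 1/10, 2/5)-weighted average: (1/2)·(-5/2) + (1/10)·(0) + (2/5)·(17/3) = 61/60.

61/60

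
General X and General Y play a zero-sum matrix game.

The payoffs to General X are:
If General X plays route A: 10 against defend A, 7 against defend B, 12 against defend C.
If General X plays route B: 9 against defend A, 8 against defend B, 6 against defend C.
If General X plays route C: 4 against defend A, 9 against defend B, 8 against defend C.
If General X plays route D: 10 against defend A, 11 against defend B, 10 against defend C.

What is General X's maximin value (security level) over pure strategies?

10

The worst-case payoff for each row is route A: 7, route B: 6, route C: 4, route D: 10.
The best of these is 10.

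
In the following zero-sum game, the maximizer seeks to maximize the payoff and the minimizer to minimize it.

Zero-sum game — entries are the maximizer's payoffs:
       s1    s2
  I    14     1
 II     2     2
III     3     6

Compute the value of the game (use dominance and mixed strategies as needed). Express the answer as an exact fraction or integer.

81/16

Row II is strictly dominated by row III, so the maximizer never plays it.
The remaining 2×2 game on (I, III) × (s1, s2) has no saddle point. Let the maximizer play I with probability p; indifference gives 14p + 3(1−p) = p + 6(1−p), so p = 3/16.
Similarly the minimizer's optimal q on s1 is 5/16, and the value is 14·(5/16) + (1)·(11/16) = 81/16.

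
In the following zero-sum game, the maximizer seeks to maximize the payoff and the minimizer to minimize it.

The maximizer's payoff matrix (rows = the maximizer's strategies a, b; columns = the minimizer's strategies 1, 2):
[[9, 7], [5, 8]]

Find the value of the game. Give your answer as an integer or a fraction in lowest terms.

37/5

Row minima are 7 and 5, so the maximizer's maximin is 7; column maxima are 9 and 8, so the minimizer's minimax is 8. These differ, so the equilibrium is in mixed strategies.
Let the maximizer play a with probability p. The minimizer is indifferent when 9p + 5(1−p) = 7p + 8(1−p), giving p = 3/5.
Let the minimizer play 1 with probability q. The maximizer is indifferent when 9q + 7(1−q) = 5q + 8(1−q), giving q = 1/5.
The value is 9·(1/5) + (7)·(4/5) = 37/5.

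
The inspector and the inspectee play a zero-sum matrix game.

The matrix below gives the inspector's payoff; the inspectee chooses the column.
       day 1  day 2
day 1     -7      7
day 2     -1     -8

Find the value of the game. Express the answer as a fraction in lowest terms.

Row minima are -7 and -8, so the inspector's maximin is -7; column maxima are -1 and 7, so the inspectee's minimax is -1. These differ, so the equilibrium is in mixed strategies.
Let the inspector play day 1 with probability p. The inspectee is indifferent when −7p − (1−p) = 7p − 8(1−p), giving p = 1/3.
Let the inspectee play day 1 with probability q. The inspector is indifferent when −7q + 7(1−q) = −q − 8(1−q), giving q = 5/7.
The value is -7·(5/7) + (7)·(2/7) = -3.

-3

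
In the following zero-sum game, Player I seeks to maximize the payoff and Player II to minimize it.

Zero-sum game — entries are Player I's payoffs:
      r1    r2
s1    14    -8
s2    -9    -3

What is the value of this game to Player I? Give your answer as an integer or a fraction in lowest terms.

-57/14

Row minima are -8 and -9, so Player I's maximin is -8; column maxima are 14 and -3, so Player II's minimax is -3. These differ, so the equilibrium is in mixed strategies.
Let Player I play s1 with probability p. Player II is indifferent when 14p − 9(1−p) = −8p − 3(1−p), giving p = 3/14.
Let Player II play r1 with probability q. Player I is indifferent when 14q − 8(1−q) = −9q − 3(1−q), giving q = 5/28.
The value is 14·(5/28) + (-8)·(23/28) = -57/14.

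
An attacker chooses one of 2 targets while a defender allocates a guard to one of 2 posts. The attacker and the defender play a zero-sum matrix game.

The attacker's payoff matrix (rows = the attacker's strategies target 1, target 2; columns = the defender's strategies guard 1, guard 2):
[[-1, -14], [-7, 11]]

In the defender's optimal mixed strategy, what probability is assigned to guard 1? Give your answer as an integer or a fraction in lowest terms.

Row minima are -14 and -7, so the attacker's maximin is -7; column maxima are -1 and 11, so the defender's minimax is -1. These differ, so the equilibrium is in mixed strategies.
Let the defender play guard 1 with probability q. The attacker is indifferent when −q − 14(1−q) = −7q + 11(1−q), giving q = 25/31.

25/31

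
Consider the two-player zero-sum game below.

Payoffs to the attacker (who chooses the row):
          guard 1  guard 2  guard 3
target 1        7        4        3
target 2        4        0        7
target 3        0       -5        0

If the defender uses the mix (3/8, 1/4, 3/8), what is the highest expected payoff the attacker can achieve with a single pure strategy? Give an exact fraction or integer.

target 1: (7)·(3/8) + (4)·(1/4) + (3)·(3/8) = 19/4.
target 2: (4)·(3/8) + (0)·(1/4) + (7)·(3/8) = 33/8.
target 3: (0)·(3/8) + (-5)·(1/4) + (0)·(3/8) = -5/4.
The best pure response is target 1 with expected payoff 19/4.

19/4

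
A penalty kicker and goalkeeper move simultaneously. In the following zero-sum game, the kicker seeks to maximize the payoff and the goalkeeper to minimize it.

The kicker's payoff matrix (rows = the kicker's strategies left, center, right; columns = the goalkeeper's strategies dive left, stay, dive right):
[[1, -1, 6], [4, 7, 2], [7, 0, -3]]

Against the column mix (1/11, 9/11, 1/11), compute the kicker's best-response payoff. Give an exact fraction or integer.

left: (1)·(1/11) + (-1)·(9/11) + (6)·(1/11) = -2/11.
center: (4)·(1/11) + (7)·(9/11) + (2)·(1/11) = 69/11.
right: (7)·(1/11) + (0)·(9/11) + (-3)·(1/11) = 4/11.
The best pure response is center with expected payoff 69/11.

69/11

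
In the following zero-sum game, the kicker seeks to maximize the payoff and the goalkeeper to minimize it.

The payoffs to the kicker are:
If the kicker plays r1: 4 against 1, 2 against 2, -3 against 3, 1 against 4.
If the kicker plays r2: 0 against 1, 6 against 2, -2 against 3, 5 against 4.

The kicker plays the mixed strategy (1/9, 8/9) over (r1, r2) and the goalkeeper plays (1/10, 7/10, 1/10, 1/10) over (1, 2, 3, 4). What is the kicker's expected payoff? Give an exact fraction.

188/45

Against (1/10, 7/10, 1/10, 1/10), each row's expected payoff is r1: 8/5; r2: 9/2.
Taking the (1/9, 8/9)-weighted average: (1/9)·(8/5) + (8/9)·(9/2) = 188/45.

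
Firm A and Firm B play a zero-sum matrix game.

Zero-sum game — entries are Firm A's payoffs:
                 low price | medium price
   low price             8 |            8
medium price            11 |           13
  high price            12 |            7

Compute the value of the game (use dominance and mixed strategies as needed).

Row low price is strictly dominated by row medium price, so Firm A never plays it.
The remaining 2×2 game on (medium price, high price) × (low price, medium price) has no saddle point. Let Firm A play medium price with probability p; indifference gives 11p + 12(1−p) = 13p + 7(1−p), so p = 5/7.
Similarly Firm B's optimal q on low price is 6/7, and the value is 11·(6/7) + (13)·(1/7) = 79/7.

79/7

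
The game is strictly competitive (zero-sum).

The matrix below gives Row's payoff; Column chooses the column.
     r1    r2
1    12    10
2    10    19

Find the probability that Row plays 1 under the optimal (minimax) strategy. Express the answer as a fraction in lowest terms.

9/11

Row minima are 10 and 10, so Row's maximin is 10; column maxima are 12 and 19, so Column's minimax is 12. These differ, so the equilibrium is in mixed strategies.
Let Row play 1 with probability p. Column is indifferent when 12p + 10(1−p) = 10p + 19(1−p), giving p = 9/11.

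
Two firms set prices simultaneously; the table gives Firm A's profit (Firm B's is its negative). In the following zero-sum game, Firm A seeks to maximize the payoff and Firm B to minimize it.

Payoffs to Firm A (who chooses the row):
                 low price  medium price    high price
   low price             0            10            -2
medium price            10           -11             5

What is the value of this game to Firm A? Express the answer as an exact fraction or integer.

1

Column low price is strictly dominated by high price for Firm B (it gives Firm A more in every row).
The remaining 2×2 game on (low price, medium price) × (medium price, high price) has no saddle point. Let Firm A play low price with probability p; indifference gives 10p − 11(1−p) = −2p + 5(1−p), so p = 4/7.
Similarly Firm B's optimal q on medium price is 1/4, and the value is 10·(1/4) + (-2)·(3/4) = 1.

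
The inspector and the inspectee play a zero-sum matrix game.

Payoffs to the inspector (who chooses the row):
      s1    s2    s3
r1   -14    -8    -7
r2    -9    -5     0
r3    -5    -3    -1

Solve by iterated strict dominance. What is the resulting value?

-5

Row r1 is strictly dominated by row r2 (-9>-14, -5>-8, 0>-7); eliminate r1.
Column s3 is strictly dominated by s1 for the inspectee (-9<0, -5<-1); eliminate s3.
Row r2 is strictly dominated by row r3 (-5>-9, -3>-5); eliminate r2.
Column s2 is strictly dominated by s1 for the inspectee (-5<-3); eliminate s2.
Only (r3, s1) remains, with payoff -5.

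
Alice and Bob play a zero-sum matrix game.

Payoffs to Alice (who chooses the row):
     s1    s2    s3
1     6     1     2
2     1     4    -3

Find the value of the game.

11/8

Column s1 is strictly dominated by s3 for Bob (it gives Alice more in every row).
The remaining 2×2 game on (1, 2) × (s2, s3) has no saddle point. Let Alice play 1 with probability p; indifference gives p + 4(1−p) = 2p − 3(1−p), so p = 7/8.
Similarly Bob's optimal q on s2 is 5/8, and the value is 1·(5/8) + (2)·(3/8) = 11/8.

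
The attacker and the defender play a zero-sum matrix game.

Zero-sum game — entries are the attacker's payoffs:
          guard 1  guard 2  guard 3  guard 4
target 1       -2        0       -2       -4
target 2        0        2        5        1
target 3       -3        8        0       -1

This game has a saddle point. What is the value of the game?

0

Row minima: -4, 0, -3 → the attacker's maximin is 0.
Column maxima: 0, 8, 5, 1 → the defender's minimax is 0.
They coincide at (target 2, guard 1), so the value is 0.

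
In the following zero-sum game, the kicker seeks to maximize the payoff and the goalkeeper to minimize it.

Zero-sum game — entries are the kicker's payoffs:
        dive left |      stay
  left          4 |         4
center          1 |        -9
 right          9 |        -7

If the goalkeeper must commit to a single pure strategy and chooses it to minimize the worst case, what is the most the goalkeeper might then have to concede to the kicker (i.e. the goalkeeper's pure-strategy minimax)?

4

The worst case (largest entry) in each column is dive left: 9, stay: 4.
The best (smallest) of these is 4.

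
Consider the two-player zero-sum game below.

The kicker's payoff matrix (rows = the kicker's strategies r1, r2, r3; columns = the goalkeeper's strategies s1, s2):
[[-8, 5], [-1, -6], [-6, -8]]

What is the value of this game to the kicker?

Row r3 is strictly dominated by row r2, so the kicker never plays it.
The remaining 2×2 game on (r1, r2) × (s1, s2) has no saddle point. Let the kicker play r1 with probability p; indifference gives −8p − (1−p) = 5p − 6(1−p), so p = 5/18.
Similarly the goalkeeper's optimal q on s1 is 11/18, and the value is -8·(11/18) + (5)·(7/18) = -53/18.

-53/18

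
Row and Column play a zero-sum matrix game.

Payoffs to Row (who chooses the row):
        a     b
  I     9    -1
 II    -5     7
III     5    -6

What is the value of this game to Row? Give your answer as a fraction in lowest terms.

29/11

Row III is strictly dominated by row I, so Row never plays it.
The remaining 2×2 game on (I, II) × (a, b) has no saddle point. Let Row play I with probability p; indifference gives 9p − 5(1−p) = −p + 7(1−p), so p = 6/11.
Similarly Column's optimal q on a is 4/11, and the value is 9·(4/11) + (-1)·(7/11) = 29/11.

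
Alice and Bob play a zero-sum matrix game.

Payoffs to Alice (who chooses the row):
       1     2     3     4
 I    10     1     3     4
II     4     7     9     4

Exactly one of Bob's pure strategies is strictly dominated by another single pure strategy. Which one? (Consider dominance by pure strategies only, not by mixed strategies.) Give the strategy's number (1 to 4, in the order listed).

Bob prefers columns that give Alice less. Compare 3 with 2: 1 < 3, 7 < 9.
So 2 strictly dominates 3 for Bob; 3 is strictly dominated.

3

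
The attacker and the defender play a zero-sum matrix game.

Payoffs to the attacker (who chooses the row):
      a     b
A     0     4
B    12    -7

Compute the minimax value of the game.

Row minima are 0 and -7, so the attacker's maximin is 0; column maxima are 12 and 4, so the defender's minimax is 4. These differ, so the equilibrium is in mixed strategies.
Let the attacker play A with probability p. The defender is indifferent when 12(1−p) = 4p − 7(1−p), giving p = 19/23.
Let the defender play a with probability q. The attacker is indifferent when 4(1−q) = 12q − 7(1−q), giving q = 11/23.
The value is 0·(11/23) + (4)·(12/23) = 48/23.

48/23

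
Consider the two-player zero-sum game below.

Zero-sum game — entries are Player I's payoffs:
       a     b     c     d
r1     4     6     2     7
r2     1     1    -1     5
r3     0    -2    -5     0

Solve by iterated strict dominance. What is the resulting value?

Column a is strictly dominated by c for Player II (2<4, -1<1, -5<0); eliminate a.
Row r2 is strictly dominated by row r1 (6>1, 2>-1, 7>5); eliminate r2.
Row r3 is strictly dominated by row r1 (6>-2, 2>-5, 7>0); eliminate r3.
Column d is strictly dominated by b for Player II (6<7); eliminate d.
Column b is strictly dominated by c for Player II (2<6); eliminate b.
Only (r1, c) remains, with payoff 2.

2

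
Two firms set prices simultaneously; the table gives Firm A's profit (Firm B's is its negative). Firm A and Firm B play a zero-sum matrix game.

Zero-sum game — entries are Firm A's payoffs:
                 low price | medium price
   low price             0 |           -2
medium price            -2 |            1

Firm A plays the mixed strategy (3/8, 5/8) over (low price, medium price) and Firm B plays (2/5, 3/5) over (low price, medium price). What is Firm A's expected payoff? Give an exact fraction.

Against (2/5, 3/5), each row's expected payoff is low price: -6/5; medium price: -1/5.
Taking the (3/8, 5/8)-weighted average: (3/8)·(-6/5) + (5/8)·(-1/5) = -23/40.

-23/40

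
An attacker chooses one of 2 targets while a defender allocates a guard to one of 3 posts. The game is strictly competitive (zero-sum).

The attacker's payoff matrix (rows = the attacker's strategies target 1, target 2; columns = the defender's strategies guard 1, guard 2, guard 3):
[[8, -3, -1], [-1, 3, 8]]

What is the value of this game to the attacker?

7/5

Column guard 3 is strictly dominated by guard 2 for the defender (it gives the attacker more in every row).
The remaining 2×2 game on (target 1, target 2) × (guard 1, guard 2) has no saddle point. Let the attacker play target 1 with probability p; indifference gives 8p − (1−p) = −3p + 3(1−p), so p = 4/15.
Similarly the defender's optimal q on guard 1 is 2/5, and the value is 8·(2/5) + (-3)·(3/5) = 7/5.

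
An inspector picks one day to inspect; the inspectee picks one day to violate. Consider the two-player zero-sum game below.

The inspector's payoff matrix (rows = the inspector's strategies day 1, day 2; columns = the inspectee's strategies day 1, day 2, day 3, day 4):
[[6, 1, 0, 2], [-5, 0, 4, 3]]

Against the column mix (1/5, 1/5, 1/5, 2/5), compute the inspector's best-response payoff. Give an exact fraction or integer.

day 1: (6)·(1/5) + (1)·(1/5) + (0)·(1/5) + (2)·(2/5) = 11/5.
day 2: (-5)·(1/5) + (0)·(1/5) + (4)·(1/5) + (3)·(2/5) = 1.
The best pure response is day 1 with expected payoff 11/5.

11/5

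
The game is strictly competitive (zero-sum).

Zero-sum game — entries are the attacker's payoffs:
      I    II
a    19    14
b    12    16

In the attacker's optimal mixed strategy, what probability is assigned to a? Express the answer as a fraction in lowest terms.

Row minima are 14 and 12, so the attacker's maximin is 14; column maxima are 19 and 16, so the defender's minimax is 16. These differ, so the equilibrium is in mixed strategies.
Let the attacker play a with probability p. The defender is indifferent when 19p + 12(1−p) = 14p + 16(1−p), giving p = 4/9.

4/9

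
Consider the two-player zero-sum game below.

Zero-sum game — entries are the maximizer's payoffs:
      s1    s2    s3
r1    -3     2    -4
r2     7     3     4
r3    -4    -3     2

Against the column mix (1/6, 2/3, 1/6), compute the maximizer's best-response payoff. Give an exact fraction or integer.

r1: (-3)·(1/6) + (2)·(2/3) + (-4)·(1/6) = 1/6.
r2: (7)·(1/6) + (3)·(2/3) + (4)·(1/6) = 23/6.
r3: (-4)·(1/6) + (-3)·(2/3) + (2)·(1/6) = -7/3.
The best pure response is r2 with expected payoff 23/6.

23/6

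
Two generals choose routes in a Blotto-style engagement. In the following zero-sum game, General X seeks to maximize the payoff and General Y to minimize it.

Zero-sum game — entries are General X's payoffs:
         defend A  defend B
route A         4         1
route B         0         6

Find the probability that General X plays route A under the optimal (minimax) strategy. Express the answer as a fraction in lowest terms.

2/3

Row minima are 1 and 0, so General X's maximin is 1; column maxima are 4 and 6, so General Y's minimax is 4. These differ, so the equilibrium is in mixed strategies.
Let General X play route A with probability p. General Y is indifferent when 4p = p + 6(1−p), giving p = 2/3.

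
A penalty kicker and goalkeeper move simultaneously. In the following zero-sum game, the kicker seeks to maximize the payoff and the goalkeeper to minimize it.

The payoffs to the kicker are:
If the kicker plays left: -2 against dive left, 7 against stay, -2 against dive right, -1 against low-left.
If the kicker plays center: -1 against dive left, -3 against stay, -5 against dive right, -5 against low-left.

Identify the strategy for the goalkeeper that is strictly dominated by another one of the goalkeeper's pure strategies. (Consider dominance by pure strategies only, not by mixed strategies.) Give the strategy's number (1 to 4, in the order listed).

2

The goalkeeper prefers columns that give the kicker less. Compare stay with dive right: -2 < 7, -5 < -3.
So dive right strictly dominates stay for the goalkeeper; stay is strictly dominated.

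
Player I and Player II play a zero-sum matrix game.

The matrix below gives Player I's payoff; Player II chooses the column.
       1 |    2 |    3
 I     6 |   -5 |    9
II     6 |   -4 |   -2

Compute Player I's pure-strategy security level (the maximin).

The worst-case payoff for each row is I: -5, II: -4.
The best of these is -4.

-4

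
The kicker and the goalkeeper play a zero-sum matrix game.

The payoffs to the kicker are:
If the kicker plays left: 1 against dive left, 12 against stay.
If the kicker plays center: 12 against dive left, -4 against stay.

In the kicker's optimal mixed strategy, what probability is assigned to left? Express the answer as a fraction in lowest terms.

16/27

Row minima are 1 and -4, so the kicker's maximin is 1; column maxima are 12 and 12, so the goalkeeper's minimax is 12. These differ, so the equilibrium is in mixed strategies.
Let the kicker play left with probability p. The goalkeeper is indifferent when p + 12(1−p) = 12p − 4(1−p), giving p = 16/27.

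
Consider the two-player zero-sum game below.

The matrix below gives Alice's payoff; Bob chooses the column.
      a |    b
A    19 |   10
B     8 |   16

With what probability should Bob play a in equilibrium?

6/17

Row minima are 10 and 8, so Alice's maximin is 10; column maxima are 19 and 16, so Bob's minimax is 16. These differ, so the equilibrium is in mixed strategies.
Let Bob play a with probability q. Alice is indifferent when 19q + 10(1−q) = 8q + 16(1−q), giving q = 6/17.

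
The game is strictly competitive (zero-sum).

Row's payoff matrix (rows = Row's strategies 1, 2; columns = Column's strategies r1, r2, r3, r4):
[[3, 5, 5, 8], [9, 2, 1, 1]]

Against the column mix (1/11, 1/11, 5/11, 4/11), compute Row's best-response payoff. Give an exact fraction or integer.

1: (3)·(1/11) + (5)·(1/11) + (5)·(5/11) + (8)·(4/11) = 65/11.
2: (9)·(1/11) + (2)·(1/11) + (1)·(5/11) + (1)·(4/11) = 20/11.
The best pure response is 1 with expected payoff 65/11.

65/11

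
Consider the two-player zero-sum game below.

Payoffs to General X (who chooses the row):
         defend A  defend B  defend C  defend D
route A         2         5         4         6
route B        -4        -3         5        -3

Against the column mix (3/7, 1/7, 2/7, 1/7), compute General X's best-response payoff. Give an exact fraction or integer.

25/7

route A: (2)·(3/7) + (5)·(1/7) + (4)·(2/7) + (6)·(1/7) = 25/7.
route B: (-4)·(3/7) + (-3)·(1/7) + (5)·(2/7) + (-3)·(1/7) = -8/7.
The best pure response is route A with expected payoff 25/7.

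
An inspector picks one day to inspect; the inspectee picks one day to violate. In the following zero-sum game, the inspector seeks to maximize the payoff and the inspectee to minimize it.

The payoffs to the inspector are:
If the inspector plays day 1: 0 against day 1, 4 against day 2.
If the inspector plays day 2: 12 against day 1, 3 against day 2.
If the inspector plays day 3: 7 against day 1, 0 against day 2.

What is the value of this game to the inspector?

48/13

Row day 3 is strictly dominated by row day 2, so the inspector never plays it.
The remaining 2×2 game on (day 1, day 2) × (day 1, day 2) has no saddle point. Let the inspector play day 1 with probability p; indifference gives 12(1−p) = 4p + 3(1−p), so p = 9/13.
Similarly the inspectee's optimal q on day 1 is 1/13, and the value is 0·(1/13) + (4)·(12/13) = 48/13.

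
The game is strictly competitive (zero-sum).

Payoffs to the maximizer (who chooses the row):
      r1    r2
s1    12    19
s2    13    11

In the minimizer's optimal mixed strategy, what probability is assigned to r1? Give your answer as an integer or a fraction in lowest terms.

8/9

Row minima are 12 and 11, so the maximizer's maximin is 12; column maxima are 13 and 19, so the minimizer's minimax is 13. These differ, so the equilibrium is in mixed strategies.
Let the minimizer play r1 with probability q. The maximizer is indifferent when 12q + 19(1−q) = 13q + 11(1−q), giving q = 8/9.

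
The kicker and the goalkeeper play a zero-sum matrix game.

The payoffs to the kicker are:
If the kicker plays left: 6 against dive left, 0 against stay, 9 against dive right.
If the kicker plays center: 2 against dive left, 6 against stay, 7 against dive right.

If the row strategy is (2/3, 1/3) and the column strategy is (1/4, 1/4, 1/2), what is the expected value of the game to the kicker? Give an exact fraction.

Against (1/4, 1/4, 1/2), each row's expected payoff is left: 6; center: 11/2.
Taking the (2/3, 1/3)-weighted average: (2/3)·(6) + (1/3)·(11/2) = 35/6.

35/6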